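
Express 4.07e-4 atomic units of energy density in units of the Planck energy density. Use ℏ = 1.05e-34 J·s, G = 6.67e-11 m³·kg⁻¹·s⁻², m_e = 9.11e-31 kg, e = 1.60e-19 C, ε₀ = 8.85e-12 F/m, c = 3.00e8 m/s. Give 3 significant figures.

2.62e-104

atomic unit of energy density: u_au = E_h/a₀³ = m_e⁴e¹⁰/((4πε₀)⁵ℏ⁸) = 3.01e13 J/m³
Planck energy density: u_P = c⁷/(ℏG²) = 4.68e113 J/m³
4.07e-4 × 3.01e13 / 4.68e113 = 2.62e-104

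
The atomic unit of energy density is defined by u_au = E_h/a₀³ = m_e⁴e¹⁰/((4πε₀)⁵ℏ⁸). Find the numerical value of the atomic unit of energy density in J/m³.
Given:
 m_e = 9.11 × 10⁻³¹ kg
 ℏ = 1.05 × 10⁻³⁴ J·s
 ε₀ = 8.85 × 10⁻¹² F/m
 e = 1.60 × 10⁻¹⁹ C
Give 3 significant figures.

u_au = E_h/a₀³ = m_e⁴e¹⁰/((4πε₀)⁵ℏ⁸)
E_h = 4.38 × 10⁻¹⁸ J
a₀ = 5.26 × 10⁻¹¹ m
E_h/a₀³ = 3.01 × 10¹³ J/m³

3.01 × 10¹³ J/m³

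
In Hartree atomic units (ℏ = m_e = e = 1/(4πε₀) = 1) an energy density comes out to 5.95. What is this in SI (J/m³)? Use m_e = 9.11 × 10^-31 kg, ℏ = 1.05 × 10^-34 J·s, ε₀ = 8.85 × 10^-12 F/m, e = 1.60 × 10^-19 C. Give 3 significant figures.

One atomic unit of energy density: u_au = E_h/a₀³ = m_e⁴e¹⁰/((4πε₀)⁵ℏ⁸) = 3.01 × 10^13 J/m³.
5.95 × 3.01 × 10^13 J/m³ = 1.79 × 10^14 J/m³

1.79 × 10^14 J/m³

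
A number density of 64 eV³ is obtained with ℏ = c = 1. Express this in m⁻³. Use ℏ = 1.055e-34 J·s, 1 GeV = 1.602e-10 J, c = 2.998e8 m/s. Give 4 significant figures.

Number density is [L]⁻³ = [E]³/(ℏc)³.
1 GeV³ → 1/(ℏc)³ × (1 GeV in J)³ = 1.299e47 m⁻³.
Convert the energy scale: 64 eV³ = 6.40e-26 GeV³.
Result: 6.40e-26 × 1.299e47 = 8.316e21 m⁻³.

8.316e21 m⁻³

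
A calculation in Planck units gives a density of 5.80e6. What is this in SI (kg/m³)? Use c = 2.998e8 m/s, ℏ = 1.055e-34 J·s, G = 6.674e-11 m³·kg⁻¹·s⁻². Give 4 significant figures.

One Planck density: ρ_P = c⁵/(ℏG²) = 5.154e96 kg/m³.
5.80e6 × 5.154e96 kg/m³ = 2.989e103 kg/m³

2.989e103 kg/m³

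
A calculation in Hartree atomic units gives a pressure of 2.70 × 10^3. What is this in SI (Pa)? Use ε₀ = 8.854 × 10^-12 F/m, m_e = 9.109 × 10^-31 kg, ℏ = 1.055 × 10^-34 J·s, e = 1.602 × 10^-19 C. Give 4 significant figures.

One atomic unit of pressure: P_au = E_h/a₀³ = m_e⁴e¹⁰/((4πε₀)⁵ℏ⁸) = 2.929 × 10^13 Pa.
2.70 × 10^3 × 2.929 × 10^13 Pa = 7.909 × 10^16 Pa

7.909 × 10^16 Pa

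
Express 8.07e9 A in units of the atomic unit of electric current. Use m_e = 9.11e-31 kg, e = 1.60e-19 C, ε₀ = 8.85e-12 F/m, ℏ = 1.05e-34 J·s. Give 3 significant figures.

1.21e12

atomic unit of electric current: I_au = e E_h/ℏ = m_e e⁵/((4πε₀)²ℏ³) = 6.67e-3 A.
8.07e9 / 6.67e-3 = 1.21e12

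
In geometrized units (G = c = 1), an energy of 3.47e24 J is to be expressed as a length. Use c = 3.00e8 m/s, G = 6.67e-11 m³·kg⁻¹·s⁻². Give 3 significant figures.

2.86e-20 m

Energy → length via G/c⁴.
3.47e24 J × (G/c⁴) = 2.86e-20 m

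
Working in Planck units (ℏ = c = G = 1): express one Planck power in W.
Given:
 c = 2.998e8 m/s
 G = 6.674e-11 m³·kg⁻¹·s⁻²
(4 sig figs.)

The unique combination of the constants set to 1 with dimensions of power is P_P = c⁵/G.
  = 2.422e42 / 6.674e-11
  = 3.629e52 W

3.629e52 W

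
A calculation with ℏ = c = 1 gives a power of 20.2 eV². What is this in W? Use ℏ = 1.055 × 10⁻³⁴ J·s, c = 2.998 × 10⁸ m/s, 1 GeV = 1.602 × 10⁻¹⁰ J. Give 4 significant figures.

4.914 × 10⁻³ W

Power is [E]/[T] = [E]²/ℏ.
1 GeV² → 1/ℏ × (1 GeV in J)² = 2.433 × 10¹⁴ W.
Convert the energy scale: 20.2 eV² = 2.02 × 10⁻¹⁷ GeV².
Result: 2.02 × 10⁻¹⁷ × 2.433 × 10¹⁴ = 4.914 × 10⁻³ W.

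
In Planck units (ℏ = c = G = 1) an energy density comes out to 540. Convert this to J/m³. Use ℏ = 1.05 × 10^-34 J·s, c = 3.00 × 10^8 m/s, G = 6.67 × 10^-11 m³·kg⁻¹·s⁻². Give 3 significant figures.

2.53 × 10^116 J/m³

One Planck energy density: u_P = c⁷/(ℏG²) = 4.68 × 10^113 J/m³.
540 × 4.68 × 10^113 J/m³ = 2.53 × 10^116 J/m³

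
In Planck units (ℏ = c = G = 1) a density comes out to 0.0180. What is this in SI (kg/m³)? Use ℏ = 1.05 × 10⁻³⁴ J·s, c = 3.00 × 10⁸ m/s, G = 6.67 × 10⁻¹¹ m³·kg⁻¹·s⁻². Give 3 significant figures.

One Planck density: ρ_P = c⁵/(ℏG²) = 5.20 × 10⁹⁶ kg/m³.
0.0180 × 5.20 × 10⁹⁶ kg/m³ = 9.36 × 10⁹⁴ kg/m³

9.36 × 10⁹⁴ kg/m³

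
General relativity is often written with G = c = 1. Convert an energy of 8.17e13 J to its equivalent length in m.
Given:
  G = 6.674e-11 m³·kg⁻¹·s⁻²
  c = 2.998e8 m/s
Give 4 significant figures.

Energy → length via G/c⁴.
8.17e13 J × (G/c⁴) = 6.750e-31 m

6.750e-31 m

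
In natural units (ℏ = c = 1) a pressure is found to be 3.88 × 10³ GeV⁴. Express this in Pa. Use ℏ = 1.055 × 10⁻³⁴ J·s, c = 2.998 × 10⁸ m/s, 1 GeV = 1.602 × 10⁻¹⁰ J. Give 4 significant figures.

8.077 × 10⁴⁰ Pa

Pressure is [E]/[L]³ = [E]⁴/(ℏc)³.
1 GeV⁴ → 1/(ℏc)³ × (1 GeV in J)⁴ = 2.082 × 10³⁷ Pa.
Result: 3.88 × 10³ × 2.082 × 10³⁷ = 8.077 × 10⁴⁰ Pa.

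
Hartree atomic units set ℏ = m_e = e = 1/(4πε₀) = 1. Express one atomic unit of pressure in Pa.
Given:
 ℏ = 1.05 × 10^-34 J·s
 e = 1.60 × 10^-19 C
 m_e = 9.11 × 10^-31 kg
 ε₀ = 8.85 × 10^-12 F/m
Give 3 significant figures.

3.01 × 10^13 Pa

Dimensional analysis gives P_au = E_h/a₀³ = m_e⁴e¹⁰/((4πε₀)⁵ℏ⁸).
E_h = 4.38 × 10^-18 J
a₀ = 5.26 × 10^-11 m
E_h/a₀³ = 3.01 × 10^13 Pa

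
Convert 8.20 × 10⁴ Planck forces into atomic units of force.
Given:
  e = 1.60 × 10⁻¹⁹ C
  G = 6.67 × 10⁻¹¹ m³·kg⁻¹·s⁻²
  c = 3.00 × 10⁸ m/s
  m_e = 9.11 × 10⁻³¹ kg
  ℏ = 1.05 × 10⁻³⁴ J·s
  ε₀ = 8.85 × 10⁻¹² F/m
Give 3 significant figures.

Planck force: F_P = c⁴/G = 1.21 × 10⁴⁴ N
atomic unit of force: F_au = E_h/a₀ = m_e²e⁶/((4πε₀)³ℏ⁴) = 8.33 × 10⁻⁸ N
8.20 × 10⁴ × 1.21 × 10⁴⁴ / 8.33 × 10⁻⁸ = 1.20 × 10⁵⁶

1.20 × 10⁵⁶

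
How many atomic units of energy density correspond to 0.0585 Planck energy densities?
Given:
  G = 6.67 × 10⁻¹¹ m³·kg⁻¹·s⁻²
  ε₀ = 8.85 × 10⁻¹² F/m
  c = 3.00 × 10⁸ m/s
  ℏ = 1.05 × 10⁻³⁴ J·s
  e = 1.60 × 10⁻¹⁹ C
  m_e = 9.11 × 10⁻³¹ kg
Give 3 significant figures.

Planck energy density: u_P = c⁷/(ℏG²) = 4.68 × 10¹¹³ J/m³
atomic unit of energy density: u_au = E_h/a₀³ = m_e⁴e¹⁰/((4πε₀)⁵ℏ⁸) = 3.01 × 10¹³ J/m³
0.0585 × 4.68 × 10¹¹³ / 3.01 × 10¹³ = 9.09 × 10⁹⁸

9.09 × 10⁹⁸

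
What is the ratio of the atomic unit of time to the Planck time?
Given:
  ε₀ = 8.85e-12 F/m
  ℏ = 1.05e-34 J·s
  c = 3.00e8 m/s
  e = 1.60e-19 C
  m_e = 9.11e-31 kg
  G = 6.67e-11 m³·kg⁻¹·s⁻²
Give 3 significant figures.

4.47e26

atomic unit of time: τ_au = (4πε₀)²ℏ³/(m_e e⁴) = 2.40e-17 s
Planck time: t_P = √(ℏG/c⁵) = 5.37e-44 s
ratio = 2.40e-17 / 5.37e-44 = 4.47e26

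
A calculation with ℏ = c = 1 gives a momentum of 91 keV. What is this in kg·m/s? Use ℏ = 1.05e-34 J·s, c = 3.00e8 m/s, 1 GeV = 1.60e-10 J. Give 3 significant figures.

4.85e-23 kg·m/s

Momentum is [E]/c; divide by c.
1 GeV → 1/c × (1 GeV in J) = 5.33e-19 kg·m/s.
Convert the energy scale: 91 keV = 9.10e-5 GeV.
Result: 9.10e-5 × 5.33e-19 = 4.85e-23 kg·m/s.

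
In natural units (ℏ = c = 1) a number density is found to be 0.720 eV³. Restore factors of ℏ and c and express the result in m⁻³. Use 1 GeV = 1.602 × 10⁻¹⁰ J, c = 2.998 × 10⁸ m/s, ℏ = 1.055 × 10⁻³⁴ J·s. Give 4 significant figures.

9.356 × 10¹⁹ m⁻³

Number density is [L]⁻³ = [E]³/(ℏc)³.
1 GeV³ → 1/(ℏc)³ × (1 GeV in J)³ = 1.299 × 10⁴⁷ m⁻³.
Convert the energy scale: 0.720 eV³ = 7.20 × 10⁻²⁸ GeV³.
Result: 7.20 × 10⁻²⁸ × 1.299 × 10⁴⁷ = 9.356 × 10¹⁹ m⁻³.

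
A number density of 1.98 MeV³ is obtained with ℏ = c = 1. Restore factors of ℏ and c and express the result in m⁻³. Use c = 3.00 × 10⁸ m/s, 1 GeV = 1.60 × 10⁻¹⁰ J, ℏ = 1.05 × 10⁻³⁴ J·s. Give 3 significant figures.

Number density is [L]⁻³ = [E]³/(ℏc)³.
1 GeV³ → 1/(ℏc)³ × (1 GeV in J)³ = 1.31 × 10⁴⁷ m⁻³.
Convert the energy scale: 1.98 MeV³ = 1.98 × 10⁻⁹ GeV³.
Result: 1.98 × 10⁻⁹ × 1.31 × 10⁴⁷ = 2.59 × 10³⁸ m⁻³.

2.59 × 10³⁸ m⁻³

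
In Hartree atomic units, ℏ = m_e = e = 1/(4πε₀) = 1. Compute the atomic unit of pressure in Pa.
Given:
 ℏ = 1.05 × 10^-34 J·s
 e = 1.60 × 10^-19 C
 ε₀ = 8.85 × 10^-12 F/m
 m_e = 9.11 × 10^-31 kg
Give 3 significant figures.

Dimensional analysis gives P_au = E_h/a₀³ = m_e⁴e¹⁰/((4πε₀)⁵ℏ⁸).
E_h = 4.38 × 10^-18 J
a₀ = 5.26 × 10^-11 m
E_h/a₀³ = 3.01 × 10^13 Pa

3.01 × 10^13 Pa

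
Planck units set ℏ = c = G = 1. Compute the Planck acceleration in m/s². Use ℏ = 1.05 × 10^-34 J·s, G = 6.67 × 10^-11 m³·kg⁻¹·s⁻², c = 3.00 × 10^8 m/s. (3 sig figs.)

5.59 × 10^51 m/s²

Dimensional analysis gives a_P = √(c⁷/(ℏG)).
  = √(3.12 × 10^103)
  = 5.59 × 10^51 m/s²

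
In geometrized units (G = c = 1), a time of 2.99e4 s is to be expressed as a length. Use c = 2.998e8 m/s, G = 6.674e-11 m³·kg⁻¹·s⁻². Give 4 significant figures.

8.964e12 m

Time → length via c.
2.99e4 s × (c) = 8.964e12 m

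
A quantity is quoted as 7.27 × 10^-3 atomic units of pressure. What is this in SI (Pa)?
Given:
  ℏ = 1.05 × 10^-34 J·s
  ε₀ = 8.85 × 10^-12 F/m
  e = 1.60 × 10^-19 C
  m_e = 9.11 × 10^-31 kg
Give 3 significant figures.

One atomic unit of pressure: P_au = E_h/a₀³ = m_e⁴e¹⁰/((4πε₀)⁵ℏ⁸) = 3.01 × 10^13 Pa.
7.27 × 10^-3 × 3.01 × 10^13 Pa = 2.19 × 10^11 Pa

2.19 × 10^11 Pa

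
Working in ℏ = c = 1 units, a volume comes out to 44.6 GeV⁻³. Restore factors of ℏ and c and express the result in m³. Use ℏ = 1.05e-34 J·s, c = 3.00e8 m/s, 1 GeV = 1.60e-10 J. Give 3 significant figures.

3.40e-46 m³

Volume is [L]³ = [E]⁻³·(ℏc)³.
1 GeV⁻³ → (ℏc)³ × (1 GeV in J)⁻³ = 7.63e-48 m³.
Result: 44.6 × 7.63e-48 = 3.40e-46 m³.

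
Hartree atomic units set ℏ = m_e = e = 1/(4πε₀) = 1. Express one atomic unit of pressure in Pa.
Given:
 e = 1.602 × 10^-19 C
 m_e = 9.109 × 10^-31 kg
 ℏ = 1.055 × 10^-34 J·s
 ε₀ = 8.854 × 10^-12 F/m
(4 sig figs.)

2.929 × 10^13 Pa

Dimensional analysis gives P_au = E_h/a₀³ = m_e⁴e¹⁰/((4πε₀)⁵ℏ⁸).
E_h = 4.354 × 10^-18 J
a₀ = 5.297 × 10^-11 m
E_h/a₀³ = 2.929 × 10^13 Pa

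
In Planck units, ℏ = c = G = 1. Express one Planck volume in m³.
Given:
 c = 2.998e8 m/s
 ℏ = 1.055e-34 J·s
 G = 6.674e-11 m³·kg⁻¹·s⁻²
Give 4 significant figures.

4.224e-105 m³

Dimensional analysis gives V_P = (ℏG/c³)^(3/2).
  = √(1.784e-209)
  = 4.224e-105 m³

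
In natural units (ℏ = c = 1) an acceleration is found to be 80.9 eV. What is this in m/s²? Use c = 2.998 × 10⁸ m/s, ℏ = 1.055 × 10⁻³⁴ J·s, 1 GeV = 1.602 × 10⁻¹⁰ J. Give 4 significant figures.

Acceleration is [L]/[T]² = c·[E]/ℏ.
1 GeV → c/ℏ × (1 GeV in J) = 4.552 × 10³² m/s².
Convert the energy scale: 80.9 eV = 8.09 × 10⁻⁸ GeV.
Result: 8.09 × 10⁻⁸ × 4.552 × 10³² = 3.683 × 10²⁵ m/s².

3.683 × 10²⁵ m/s²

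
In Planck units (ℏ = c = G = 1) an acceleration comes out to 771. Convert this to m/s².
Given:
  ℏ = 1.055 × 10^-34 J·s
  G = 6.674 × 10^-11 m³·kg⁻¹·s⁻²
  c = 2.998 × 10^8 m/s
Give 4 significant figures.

One Planck acceleration: a_P = √(c⁷/(ℏG)) = 5.560 × 10^51 m/s².
771 × 5.560 × 10^51 m/s² = 4.287 × 10^54 m/s²

4.287 × 10^54 m/s²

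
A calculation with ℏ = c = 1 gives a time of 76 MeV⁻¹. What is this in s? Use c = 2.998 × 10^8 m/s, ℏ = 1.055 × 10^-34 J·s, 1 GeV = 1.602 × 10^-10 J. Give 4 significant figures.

A time is [E]⁻¹ in ℏ=c=1; restore one factor of ℏ.
1 GeV⁻¹ → ℏ × (1 GeV in J)⁻¹ = 6.586 × 10^-25 s.
Convert the energy scale: 76 MeV⁻¹ = 7.60 × 10^4 GeV⁻¹.
Result: 7.60 × 10^4 × 6.586 × 10^-25 = 5.005 × 10^-20 s.

5.005 × 10^-20 s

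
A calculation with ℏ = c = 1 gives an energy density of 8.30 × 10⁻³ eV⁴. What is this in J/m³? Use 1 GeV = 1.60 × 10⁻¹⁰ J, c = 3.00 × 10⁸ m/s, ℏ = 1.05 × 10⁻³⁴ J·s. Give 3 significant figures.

0.174 J/m³

[E]/[L]³ = [E]⁴/(ℏc)³; restore (ℏc)⁻³.
1 GeV⁴ → 1/(ℏc)³ × (1 GeV in J)⁴ = 2.10 × 10³⁷ J/m³.
Convert the energy scale: 8.30 × 10⁻³ eV⁴ = 8.30 × 10⁻³⁹ GeV⁴.
Result: 8.30 × 10⁻³⁹ × 2.10 × 10³⁷ = 0.174 J/m³.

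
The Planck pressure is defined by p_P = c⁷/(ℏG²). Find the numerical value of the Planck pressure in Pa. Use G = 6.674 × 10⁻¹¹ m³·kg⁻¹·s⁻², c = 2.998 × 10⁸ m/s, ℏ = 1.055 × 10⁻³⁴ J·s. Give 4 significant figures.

p_P = c⁷/(ℏG²)
  = 2.177 × 10⁵⁹ / 4.699 × 10⁻⁵⁵
  = 4.632 × 10¹¹³ Pa

4.632 × 10¹¹³ Pa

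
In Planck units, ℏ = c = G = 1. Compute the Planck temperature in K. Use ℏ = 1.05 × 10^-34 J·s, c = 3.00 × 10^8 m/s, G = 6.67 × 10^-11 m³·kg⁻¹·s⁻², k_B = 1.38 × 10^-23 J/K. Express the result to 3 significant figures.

Dimensional analysis gives T_P = √(ℏc⁵/G) / k_B.
  = √(3.83 × 10^18) × 7.25 × 10^22
  = 1.42 × 10^32 K

1.42 × 10^32 K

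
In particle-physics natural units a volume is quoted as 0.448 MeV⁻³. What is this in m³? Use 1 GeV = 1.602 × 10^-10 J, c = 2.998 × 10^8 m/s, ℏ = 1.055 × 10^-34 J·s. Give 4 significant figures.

Volume is [L]³ = [E]⁻³·(ℏc)³.
1 GeV⁻³ → (ℏc)³ × (1 GeV in J)⁻³ = 7.696 × 10^-48 m³.
Convert the energy scale: 0.448 MeV⁻³ = 4.48 × 10^8 GeV⁻³.
Result: 4.48 × 10^8 × 7.696 × 10^-48 = 3.448 × 10^-39 m³.

3.448 × 10^-39 m³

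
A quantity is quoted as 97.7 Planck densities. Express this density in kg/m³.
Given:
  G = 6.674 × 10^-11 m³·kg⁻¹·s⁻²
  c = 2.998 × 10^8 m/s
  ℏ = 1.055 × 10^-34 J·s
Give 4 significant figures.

One Planck density: ρ_P = c⁵/(ℏG²) = 5.154 × 10^96 kg/m³.
97.7 × 5.154 × 10^96 kg/m³ = 5.035 × 10^98 kg/m³

5.035 × 10^98 kg/m³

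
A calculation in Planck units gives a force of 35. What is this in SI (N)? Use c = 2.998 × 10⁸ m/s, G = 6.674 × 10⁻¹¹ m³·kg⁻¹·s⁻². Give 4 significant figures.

One Planck force: F_P = c⁴/G = 1.210 × 10⁴⁴ N.
35 × 1.210 × 10⁴⁴ N = 4.237 × 10⁴⁵ N

4.237 × 10⁴⁵ N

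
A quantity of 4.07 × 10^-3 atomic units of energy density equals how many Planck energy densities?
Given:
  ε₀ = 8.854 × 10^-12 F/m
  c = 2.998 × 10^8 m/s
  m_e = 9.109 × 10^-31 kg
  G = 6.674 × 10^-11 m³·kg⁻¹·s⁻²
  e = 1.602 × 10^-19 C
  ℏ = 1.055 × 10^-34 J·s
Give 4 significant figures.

2.574 × 10^-103

atomic unit of energy density: u_au = E_h/a₀³ = m_e⁴e¹⁰/((4πε₀)⁵ℏ⁸) = 2.929 × 10^13 J/m³
Planck energy density: u_P = c⁷/(ℏG²) = 4.632 × 10^113 J/m³
4.07 × 10^-3 × 2.929 × 10^13 / 4.632 × 10^113 = 2.574 × 10^-103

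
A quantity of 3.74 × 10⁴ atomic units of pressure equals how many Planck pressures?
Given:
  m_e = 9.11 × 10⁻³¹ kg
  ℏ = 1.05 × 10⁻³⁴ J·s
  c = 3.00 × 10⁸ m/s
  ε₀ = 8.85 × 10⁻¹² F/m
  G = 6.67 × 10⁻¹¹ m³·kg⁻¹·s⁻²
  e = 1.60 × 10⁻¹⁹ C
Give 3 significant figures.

2.41 × 10⁻⁹⁶

atomic unit of pressure: P_au = E_h/a₀³ = m_e⁴e¹⁰/((4πε₀)⁵ℏ⁸) = 3.01 × 10¹³ Pa
Planck pressure: p_P = c⁷/(ℏG²) = 4.68 × 10¹¹³ Pa
3.74 × 10⁴ × 3.01 × 10¹³ / 4.68 × 10¹¹³ = 2.41 × 10⁻⁹⁶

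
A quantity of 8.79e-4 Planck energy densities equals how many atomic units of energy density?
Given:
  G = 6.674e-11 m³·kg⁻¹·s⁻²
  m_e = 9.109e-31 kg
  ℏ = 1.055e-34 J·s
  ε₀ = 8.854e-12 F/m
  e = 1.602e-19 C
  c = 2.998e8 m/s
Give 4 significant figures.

1.390e97

Planck energy density: u_P = c⁷/(ℏG²) = 4.632e113 J/m³
atomic unit of energy density: u_au = E_h/a₀³ = m_e⁴e¹⁰/((4πε₀)⁵ℏ⁸) = 2.929e13 J/m³
8.79e-4 × 4.632e113 / 2.929e13 = 1.390e97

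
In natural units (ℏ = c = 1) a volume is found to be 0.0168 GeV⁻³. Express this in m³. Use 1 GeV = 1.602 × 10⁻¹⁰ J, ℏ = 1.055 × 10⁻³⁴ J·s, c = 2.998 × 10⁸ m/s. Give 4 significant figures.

1.293 × 10⁻⁴⁹ m³

Volume is [L]³ = [E]⁻³·(ℏc)³.
1 GeV⁻³ → (ℏc)³ × (1 GeV in J)⁻³ = 7.696 × 10⁻⁴⁸ m³.
Result: 0.0168 × 7.696 × 10⁻⁴⁸ = 1.293 × 10⁻⁴⁹ m³.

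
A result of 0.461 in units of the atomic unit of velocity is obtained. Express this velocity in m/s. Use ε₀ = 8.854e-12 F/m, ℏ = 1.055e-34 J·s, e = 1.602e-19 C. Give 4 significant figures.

1.008e6 m/s

One atomic unit of velocity: v_au = e²/(4πε₀ℏ) = 2.186e6 m/s.
0.461 × 2.186e6 m/s = 1.008e6 m/s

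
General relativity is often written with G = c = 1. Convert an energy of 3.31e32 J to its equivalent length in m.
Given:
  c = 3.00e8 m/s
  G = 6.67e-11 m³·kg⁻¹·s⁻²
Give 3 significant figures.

Energy → length via G/c⁴.
3.31e32 J × (G/c⁴) = 2.73e-12 m

2.73e-12 m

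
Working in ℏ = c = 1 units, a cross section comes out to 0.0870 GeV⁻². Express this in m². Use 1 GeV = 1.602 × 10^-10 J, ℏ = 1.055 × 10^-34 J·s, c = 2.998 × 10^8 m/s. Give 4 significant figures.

3.391 × 10^-33 m²

Area is [L]² = [E]⁻²·(ℏc)²; restore (ℏc)².
1 GeV⁻² → (ℏc)² × (1 GeV in J)⁻² = 3.898 × 10^-32 m².
Result: 0.0870 × 3.898 × 10^-32 = 3.391 × 10^-33 m².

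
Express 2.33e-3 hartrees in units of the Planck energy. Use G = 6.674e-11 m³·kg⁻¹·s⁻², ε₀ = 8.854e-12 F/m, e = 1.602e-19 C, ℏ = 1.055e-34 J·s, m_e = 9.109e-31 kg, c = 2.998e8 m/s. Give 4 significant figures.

5.185e-30

hartree: E_h = m_e e⁴/(4πε₀ℏ)² = 4.354e-18 J
Planck energy: E_P = √(ℏc⁵/G) = 1.957e9 J
2.33e-3 × 4.354e-18 / 1.957e9 = 5.185e-30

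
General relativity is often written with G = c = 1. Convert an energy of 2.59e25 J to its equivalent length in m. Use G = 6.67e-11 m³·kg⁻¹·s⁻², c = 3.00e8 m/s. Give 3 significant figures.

Energy → length via G/c⁴.
2.59e25 J × (G/c⁴) = 2.13e-19 m

2.13e-19 m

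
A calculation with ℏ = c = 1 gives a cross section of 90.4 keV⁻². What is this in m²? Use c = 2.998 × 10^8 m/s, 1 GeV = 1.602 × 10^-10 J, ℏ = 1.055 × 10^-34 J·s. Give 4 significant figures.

3.524 × 10^-18 m²

Area is [L]² = [E]⁻²·(ℏc)²; restore (ℏc)².
1 GeV⁻² → (ℏc)² × (1 GeV in J)⁻² = 3.898 × 10^-32 m².
Convert the energy scale: 90.4 keV⁻² = 9.04 × 10^13 GeV⁻².
Result: 9.04 × 10^13 × 3.898 × 10^-32 = 3.524 × 10^-18 m².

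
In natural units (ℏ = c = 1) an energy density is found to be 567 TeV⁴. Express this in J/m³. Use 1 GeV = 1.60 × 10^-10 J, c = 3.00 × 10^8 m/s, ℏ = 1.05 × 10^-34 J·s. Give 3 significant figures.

1.19 × 10^52 J/m³

[E]/[L]³ = [E]⁴/(ℏc)³; restore (ℏc)⁻³.
1 GeV⁴ → 1/(ℏc)³ × (1 GeV in J)⁴ = 2.10 × 10^37 J/m³.
Convert the energy scale: 567 TeV⁴ = 5.67 × 10^14 GeV⁴.
Result: 5.67 × 10^14 × 2.10 × 10^37 = 1.19 × 10^52 J/m³.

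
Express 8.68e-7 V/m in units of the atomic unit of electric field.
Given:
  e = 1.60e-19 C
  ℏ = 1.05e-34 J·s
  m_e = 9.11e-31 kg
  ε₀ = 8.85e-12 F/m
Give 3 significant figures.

atomic unit of electric field: E_au = E_h/(e a₀) = m_e²e⁵/((4πε₀)³ℏ⁴) = 5.20e11 V/m.
8.68e-7 / 5.20e11 = 1.67e-18

1.67e-18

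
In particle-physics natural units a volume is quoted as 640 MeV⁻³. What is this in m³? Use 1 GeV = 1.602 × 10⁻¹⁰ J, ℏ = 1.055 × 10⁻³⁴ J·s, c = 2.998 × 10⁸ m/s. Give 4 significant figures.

Volume is [L]³ = [E]⁻³·(ℏc)³.
1 GeV⁻³ → (ℏc)³ × (1 GeV in J)⁻³ = 7.696 × 10⁻⁴⁸ m³.
Convert the energy scale: 640 MeV⁻³ = 6.40 × 10¹¹ GeV⁻³.
Result: 6.40 × 10¹¹ × 7.696 × 10⁻⁴⁸ = 4.925 × 10⁻³⁶ m³.

4.925 × 10⁻³⁶ m³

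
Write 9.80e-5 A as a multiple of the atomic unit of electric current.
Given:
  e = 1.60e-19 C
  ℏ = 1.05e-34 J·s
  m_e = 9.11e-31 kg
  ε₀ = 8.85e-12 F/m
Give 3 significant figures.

atomic unit of electric current: I_au = e E_h/ℏ = m_e e⁵/((4πε₀)²ℏ³) = 6.67e-3 A.
9.80e-5 / 6.67e-3 = 0.0147

0.0147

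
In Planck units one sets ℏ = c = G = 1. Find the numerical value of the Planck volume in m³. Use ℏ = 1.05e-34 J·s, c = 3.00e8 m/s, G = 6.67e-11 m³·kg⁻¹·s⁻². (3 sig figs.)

V_P = (ℏG/c³)^(3/2)
  = √(1.75e-209)
  = 4.18e-105 m³

4.18e-105 m³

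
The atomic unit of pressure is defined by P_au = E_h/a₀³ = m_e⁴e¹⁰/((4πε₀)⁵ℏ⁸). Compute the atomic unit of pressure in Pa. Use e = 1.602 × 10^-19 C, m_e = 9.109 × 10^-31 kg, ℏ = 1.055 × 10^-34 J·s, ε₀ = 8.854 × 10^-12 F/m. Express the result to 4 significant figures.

P_au = E_h/a₀³ = m_e⁴e¹⁰/((4πε₀)⁵ℏ⁸)
E_h = 4.354 × 10^-18 J
a₀ = 5.297 × 10^-11 m
E_h/a₀³ = 2.929 × 10^13 Pa

2.929 × 10^13 Pa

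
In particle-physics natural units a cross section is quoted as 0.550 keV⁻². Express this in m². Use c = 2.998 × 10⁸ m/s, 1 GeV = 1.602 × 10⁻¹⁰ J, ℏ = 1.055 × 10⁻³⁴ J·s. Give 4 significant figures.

2.144 × 10⁻²⁰ m²

Area is [L]² = [E]⁻²·(ℏc)²; restore (ℏc)².
1 GeV⁻² → (ℏc)² × (1 GeV in J)⁻² = 3.898 × 10⁻³² m².
Convert the energy scale: 0.550 keV⁻² = 5.50 × 10¹¹ GeV⁻².
Result: 5.50 × 10¹¹ × 3.898 × 10⁻³² = 2.144 × 10⁻²⁰ m².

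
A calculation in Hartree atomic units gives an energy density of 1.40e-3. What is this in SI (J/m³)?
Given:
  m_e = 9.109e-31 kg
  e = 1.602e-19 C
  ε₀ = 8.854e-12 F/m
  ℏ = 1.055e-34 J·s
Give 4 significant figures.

One atomic unit of energy density: u_au = E_h/a₀³ = m_e⁴e¹⁰/((4πε₀)⁵ℏ⁸) = 2.929e13 J/m³.
1.40e-3 × 2.929e13 J/m³ = 4.101e10 J/m³

4.101e10 J/m³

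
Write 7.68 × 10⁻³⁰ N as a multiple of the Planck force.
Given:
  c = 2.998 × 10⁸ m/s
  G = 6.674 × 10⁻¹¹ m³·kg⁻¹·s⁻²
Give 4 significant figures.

6.345 × 10⁻⁷⁴

Planck force: F_P = c⁴/G = 1.210 × 10⁴⁴ N.
7.68 × 10⁻³⁰ / 1.210 × 10⁴⁴ = 6.345 × 10⁻⁷⁴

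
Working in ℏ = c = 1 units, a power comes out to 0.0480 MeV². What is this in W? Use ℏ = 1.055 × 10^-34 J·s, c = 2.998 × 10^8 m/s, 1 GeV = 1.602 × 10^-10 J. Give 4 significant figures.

1.168 × 10^7 W

Power is [E]/[T] = [E]²/ℏ.
1 GeV² → 1/ℏ × (1 GeV in J)² = 2.433 × 10^14 W.
Convert the energy scale: 0.0480 MeV² = 4.80 × 10^-8 GeV².
Result: 4.80 × 10^-8 × 2.433 × 10^14 = 1.168 × 10^7 W.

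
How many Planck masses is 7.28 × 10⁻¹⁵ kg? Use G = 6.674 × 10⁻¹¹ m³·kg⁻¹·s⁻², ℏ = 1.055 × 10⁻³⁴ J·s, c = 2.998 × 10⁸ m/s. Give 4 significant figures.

3.344 × 10⁻⁷

Planck mass: m_P = √(ℏc/G) = 2.177 × 10⁻⁸ kg.
7.28 × 10⁻¹⁵ / 2.177 × 10⁻⁸ = 3.344 × 10⁻⁷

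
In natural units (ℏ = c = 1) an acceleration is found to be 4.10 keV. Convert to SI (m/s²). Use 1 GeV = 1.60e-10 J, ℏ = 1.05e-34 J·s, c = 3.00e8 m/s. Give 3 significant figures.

Acceleration is [L]/[T]² = c·[E]/ℏ.
1 GeV → c/ℏ × (1 GeV in J) = 4.57e32 m/s².
Convert the energy scale: 4.10 keV = 4.10e-6 GeV.
Result: 4.10e-6 × 4.57e32 = 1.87e27 m/s².

1.87e27 m/s²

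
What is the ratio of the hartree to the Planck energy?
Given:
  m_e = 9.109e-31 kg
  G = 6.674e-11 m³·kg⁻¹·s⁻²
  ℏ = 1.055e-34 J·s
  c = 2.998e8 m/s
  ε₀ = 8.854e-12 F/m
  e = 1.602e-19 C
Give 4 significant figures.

hartree: E_h = m_e e⁴/(4πε₀ℏ)² = 4.354e-18 J
Planck energy: E_P = √(ℏc⁵/G) = 1.957e9 J
ratio = 4.354e-18 / 1.957e9 = 2.225e-27

2.225e-27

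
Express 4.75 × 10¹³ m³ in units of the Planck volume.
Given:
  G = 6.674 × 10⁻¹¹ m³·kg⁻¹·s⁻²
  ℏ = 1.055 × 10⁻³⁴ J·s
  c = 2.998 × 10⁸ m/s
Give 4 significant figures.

Planck volume: V_P = (ℏG/c³)^(3/2) = 4.224 × 10⁻¹⁰⁵ m³.
4.75 × 10¹³ / 4.224 × 10⁻¹⁰⁵ = 1.125 × 10¹¹⁸

1.125 × 10¹¹⁸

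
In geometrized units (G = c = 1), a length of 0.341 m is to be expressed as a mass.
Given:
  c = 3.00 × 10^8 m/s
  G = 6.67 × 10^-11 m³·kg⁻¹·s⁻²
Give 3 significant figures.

4.60 × 10^26 kg

Length → mass via c²/G.
0.341 m × (c²/G) = 4.60 × 10^26 kg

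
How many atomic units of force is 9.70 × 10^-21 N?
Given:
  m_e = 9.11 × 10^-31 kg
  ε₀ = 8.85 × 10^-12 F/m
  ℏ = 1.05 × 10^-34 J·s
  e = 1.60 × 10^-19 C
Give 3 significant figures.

1.16 × 10^-13

atomic unit of force: F_au = E_h/a₀ = m_e²e⁶/((4πε₀)³ℏ⁴) = 8.33 × 10^-8 N.
9.70 × 10^-21 / 8.33 × 10^-8 = 1.16 × 10^-13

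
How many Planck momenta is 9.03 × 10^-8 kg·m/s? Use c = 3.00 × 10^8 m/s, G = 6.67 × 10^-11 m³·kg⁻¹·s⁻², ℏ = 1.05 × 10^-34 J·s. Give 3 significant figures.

Planck momentum: p_P = √(ℏc³/G) = 6.52 kg·m/s.
9.03 × 10^-8 / 6.52 = 1.39 × 10^-8

1.39 × 10^-8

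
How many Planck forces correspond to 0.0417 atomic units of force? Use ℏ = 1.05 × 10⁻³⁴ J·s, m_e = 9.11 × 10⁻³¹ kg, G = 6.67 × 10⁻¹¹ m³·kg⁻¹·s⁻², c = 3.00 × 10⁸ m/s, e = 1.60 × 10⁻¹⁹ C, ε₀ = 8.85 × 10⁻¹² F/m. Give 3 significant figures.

2.86 × 10⁻⁵³

atomic unit of force: F_au = E_h/a₀ = m_e²e⁶/((4πε₀)³ℏ⁴) = 8.33 × 10⁻⁸ N
Planck force: F_P = c⁴/G = 1.21 × 10⁴⁴ N
0.0417 × 8.33 × 10⁻⁸ / 1.21 × 10⁴⁴ = 2.86 × 10⁻⁵³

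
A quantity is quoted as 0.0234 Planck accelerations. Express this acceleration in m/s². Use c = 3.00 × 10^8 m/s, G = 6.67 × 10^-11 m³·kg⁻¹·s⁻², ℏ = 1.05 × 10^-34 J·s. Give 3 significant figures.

1.31 × 10^50 m/s²

One Planck acceleration: a_P = √(c⁷/(ℏG)) = 5.59 × 10^51 m/s².
0.0234 × 5.59 × 10^51 m/s² = 1.31 × 10^50 m/s²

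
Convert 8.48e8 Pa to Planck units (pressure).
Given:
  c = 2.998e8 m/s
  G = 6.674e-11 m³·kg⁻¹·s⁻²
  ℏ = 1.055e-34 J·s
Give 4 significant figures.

Planck pressure: p_P = c⁷/(ℏG²) = 4.632e113 Pa.
8.48e8 / 4.632e113 = 1.831e-105

1.831e-105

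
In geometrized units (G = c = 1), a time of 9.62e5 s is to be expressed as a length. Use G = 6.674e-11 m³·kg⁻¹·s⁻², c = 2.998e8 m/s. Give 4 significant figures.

2.884e14 m

Time → length via c.
9.62e5 s × (c) = 2.884e14 m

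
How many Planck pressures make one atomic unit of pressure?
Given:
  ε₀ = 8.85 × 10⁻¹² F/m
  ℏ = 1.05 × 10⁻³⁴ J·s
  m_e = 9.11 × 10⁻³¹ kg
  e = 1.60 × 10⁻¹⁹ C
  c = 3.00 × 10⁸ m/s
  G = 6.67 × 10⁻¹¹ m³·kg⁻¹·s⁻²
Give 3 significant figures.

atomic unit of pressure: P_au = E_h/a₀³ = m_e⁴e¹⁰/((4πε₀)⁵ℏ⁸) = 3.01 × 10¹³ Pa
Planck pressure: p_P = c⁷/(ℏG²) = 4.68 × 10¹¹³ Pa
ratio = 3.01 × 10¹³ / 4.68 × 10¹¹³ = 6.44 × 10⁻¹⁰¹

6.44 × 10⁻¹⁰¹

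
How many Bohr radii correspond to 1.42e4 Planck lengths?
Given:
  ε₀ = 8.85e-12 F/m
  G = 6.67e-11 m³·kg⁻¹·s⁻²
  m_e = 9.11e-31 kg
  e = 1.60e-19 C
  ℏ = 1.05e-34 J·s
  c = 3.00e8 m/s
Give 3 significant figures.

4.35e-21

Planck length: ℓ_P = √(ℏG/c³) = 1.61e-35 m
Bohr radius: a₀ = 4πε₀ℏ²/(m_e e²) = 5.26e-11 m
1.42e4 × 1.61e-35 / 5.26e-11 = 4.35e-21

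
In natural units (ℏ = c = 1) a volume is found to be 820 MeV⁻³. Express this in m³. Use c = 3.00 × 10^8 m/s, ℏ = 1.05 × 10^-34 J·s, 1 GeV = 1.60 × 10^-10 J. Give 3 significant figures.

6.26 × 10^-36 m³

Volume is [L]³ = [E]⁻³·(ℏc)³.
1 GeV⁻³ → (ℏc)³ × (1 GeV in J)⁻³ = 7.63 × 10^-48 m³.
Convert the energy scale: 820 MeV⁻³ = 8.20 × 10^11 GeV⁻³.
Result: 8.20 × 10^11 × 7.63 × 10^-48 = 6.26 × 10^-36 m³.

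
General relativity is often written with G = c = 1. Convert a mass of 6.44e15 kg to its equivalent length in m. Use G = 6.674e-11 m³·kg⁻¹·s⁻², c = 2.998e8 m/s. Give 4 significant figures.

In G = c = 1 units mass has dimensions of length; the conversion factor is G/c².
6.44e15 kg × (G/c²) = 4.782e-12 m

4.782e-12 m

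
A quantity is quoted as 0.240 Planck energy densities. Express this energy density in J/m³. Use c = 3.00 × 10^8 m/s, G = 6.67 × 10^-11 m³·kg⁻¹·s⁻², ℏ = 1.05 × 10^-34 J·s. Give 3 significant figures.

1.12 × 10^113 J/m³

One Planck energy density: u_P = c⁷/(ℏG²) = 4.68 × 10^113 J/m³.
0.240 × 4.68 × 10^113 J/m³ = 1.12 × 10^113 J/m³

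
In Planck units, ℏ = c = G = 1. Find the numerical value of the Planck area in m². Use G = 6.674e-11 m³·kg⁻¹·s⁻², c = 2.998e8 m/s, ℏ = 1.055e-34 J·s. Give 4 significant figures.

2.613e-70 m²

The unique combination of the constants set to 1 with dimensions of area is A_P = ℏG/c³.
  = 7.041e-45 / 2.695e25
  = 2.613e-70 m²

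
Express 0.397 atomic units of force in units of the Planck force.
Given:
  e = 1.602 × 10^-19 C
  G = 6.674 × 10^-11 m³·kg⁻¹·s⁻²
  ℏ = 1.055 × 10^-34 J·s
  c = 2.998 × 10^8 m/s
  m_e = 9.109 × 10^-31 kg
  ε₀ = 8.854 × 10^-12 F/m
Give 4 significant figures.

atomic unit of force: F_au = E_h/a₀ = m_e²e⁶/((4πε₀)³ℏ⁴) = 8.220 × 10^-8 N
Planck force: F_P = c⁴/G = 1.210 × 10^44 N
0.397 × 8.220 × 10^-8 / 1.210 × 10^44 = 2.696 × 10^-52

2.696 × 10^-52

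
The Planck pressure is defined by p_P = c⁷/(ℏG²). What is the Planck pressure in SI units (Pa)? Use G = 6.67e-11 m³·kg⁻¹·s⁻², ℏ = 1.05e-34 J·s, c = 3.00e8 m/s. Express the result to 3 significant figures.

p_P = c⁷/(ℏG²)
  = 2.19e59 / 4.67e-55
  = 4.68e113 Pa

4.68e113 Pa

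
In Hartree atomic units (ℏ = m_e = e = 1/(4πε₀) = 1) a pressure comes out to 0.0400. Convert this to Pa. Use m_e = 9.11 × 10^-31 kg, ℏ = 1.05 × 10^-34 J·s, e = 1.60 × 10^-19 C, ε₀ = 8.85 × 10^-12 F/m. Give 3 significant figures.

1.21 × 10^12 Pa

One atomic unit of pressure: P_au = E_h/a₀³ = m_e⁴e¹⁰/((4πε₀)⁵ℏ⁸) = 3.01 × 10^13 Pa.
0.0400 × 3.01 × 10^13 Pa = 1.21 × 10^12 Pa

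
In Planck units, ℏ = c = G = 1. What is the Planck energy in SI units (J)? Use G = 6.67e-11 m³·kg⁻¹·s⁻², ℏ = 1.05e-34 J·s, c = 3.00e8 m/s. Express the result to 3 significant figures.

1.96e9 J

The unique combination of the constants set to 1 with dimensions of energy is E_P = √(ℏc⁵/G).
  = √(3.83e18)
  = 1.96e9 J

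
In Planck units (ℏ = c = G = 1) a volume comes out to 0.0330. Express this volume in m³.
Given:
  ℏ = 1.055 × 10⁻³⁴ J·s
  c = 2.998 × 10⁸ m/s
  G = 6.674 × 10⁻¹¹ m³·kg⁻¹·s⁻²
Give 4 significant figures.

1.394 × 10⁻¹⁰⁶ m³

One Planck volume: V_P = (ℏG/c³)^(3/2) = 4.224 × 10⁻¹⁰⁵ m³.
0.0330 × 4.224 × 10⁻¹⁰⁵ m³ = 1.394 × 10⁻¹⁰⁶ m³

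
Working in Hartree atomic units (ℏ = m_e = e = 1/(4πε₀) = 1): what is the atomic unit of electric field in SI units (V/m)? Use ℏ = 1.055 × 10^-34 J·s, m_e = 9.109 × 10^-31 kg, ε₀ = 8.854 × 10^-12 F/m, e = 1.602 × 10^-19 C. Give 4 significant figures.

From ℏ = m_e = e = 1/(4πε₀) = 1 the electric field scale is E_au = E_h/(e a₀) = m_e²e⁵/((4πε₀)³ℏ⁴).
E_h = 4.354 × 10^-18 J
a₀ = 5.297 × 10^-11 m
E_h/(e·a₀) = 5.131 × 10^11 V/m

5.131 × 10^11 V/m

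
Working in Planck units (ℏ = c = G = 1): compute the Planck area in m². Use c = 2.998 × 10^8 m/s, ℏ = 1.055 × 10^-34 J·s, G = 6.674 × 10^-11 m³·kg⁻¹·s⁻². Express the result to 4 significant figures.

Dimensional analysis gives A_P = ℏG/c³.
  = 7.041 × 10^-45 / 2.695 × 10^25
  = 2.613 × 10^-70 m²

2.613 × 10^-70 m²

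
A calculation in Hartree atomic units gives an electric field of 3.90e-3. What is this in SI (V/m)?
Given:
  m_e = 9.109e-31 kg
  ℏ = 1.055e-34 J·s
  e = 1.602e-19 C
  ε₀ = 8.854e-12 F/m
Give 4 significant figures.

One atomic unit of electric field: E_au = E_h/(e a₀) = m_e²e⁵/((4πε₀)³ℏ⁴) = 5.131e11 V/m.
3.90e-3 × 5.131e11 V/m = 2.001e9 V/m

2.001e9 V/m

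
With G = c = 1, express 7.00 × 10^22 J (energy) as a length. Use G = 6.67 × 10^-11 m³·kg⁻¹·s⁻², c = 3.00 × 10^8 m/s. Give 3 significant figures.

Energy → length via G/c⁴.
7.00 × 10^22 J × (G/c⁴) = 5.76 × 10^-22 m

5.76 × 10^-22 m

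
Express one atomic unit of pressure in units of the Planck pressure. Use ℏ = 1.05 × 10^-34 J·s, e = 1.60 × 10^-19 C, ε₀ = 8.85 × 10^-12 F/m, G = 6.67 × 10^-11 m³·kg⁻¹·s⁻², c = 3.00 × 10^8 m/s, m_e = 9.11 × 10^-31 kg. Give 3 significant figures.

atomic unit of pressure: P_au = E_h/a₀³ = m_e⁴e¹⁰/((4πε₀)⁵ℏ⁸) = 3.01 × 10^13 Pa
Planck pressure: p_P = c⁷/(ℏG²) = 4.68 × 10^113 Pa
ratio = 3.01 × 10^13 / 4.68 × 10^113 = 6.44 × 10^-101

6.44 × 10^-101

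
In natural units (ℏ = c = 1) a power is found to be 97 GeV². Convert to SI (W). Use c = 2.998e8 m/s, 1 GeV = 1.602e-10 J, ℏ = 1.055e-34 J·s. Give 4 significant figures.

Power is [E]/[T] = [E]²/ℏ.
1 GeV² → 1/ℏ × (1 GeV in J)² = 2.433e14 W.
Result: 97 × 2.433e14 = 2.360e16 W.

2.360e16 W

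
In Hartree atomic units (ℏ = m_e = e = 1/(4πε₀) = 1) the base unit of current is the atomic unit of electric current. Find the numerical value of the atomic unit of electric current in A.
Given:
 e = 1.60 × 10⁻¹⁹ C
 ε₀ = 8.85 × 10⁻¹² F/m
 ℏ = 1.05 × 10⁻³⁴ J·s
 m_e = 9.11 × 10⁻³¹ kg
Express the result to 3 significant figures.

6.67 × 10⁻³ A

I_au = e E_h/ℏ = m_e e⁵/((4πε₀)²ℏ³)
E_h = 4.38 × 10⁻¹⁸ J
e·E_h/ℏ = 6.67 × 10⁻³ A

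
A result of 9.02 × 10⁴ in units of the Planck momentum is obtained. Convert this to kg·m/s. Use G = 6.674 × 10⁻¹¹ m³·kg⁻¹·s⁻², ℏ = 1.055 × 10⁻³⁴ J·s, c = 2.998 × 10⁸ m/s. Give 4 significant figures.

One Planck momentum: p_P = √(ℏc³/G) = 6.527 kg·m/s.
9.02 × 10⁴ × 6.527 kg·m/s = 5.887 × 10⁵ kg·m/s

5.887 × 10⁵ kg·m/s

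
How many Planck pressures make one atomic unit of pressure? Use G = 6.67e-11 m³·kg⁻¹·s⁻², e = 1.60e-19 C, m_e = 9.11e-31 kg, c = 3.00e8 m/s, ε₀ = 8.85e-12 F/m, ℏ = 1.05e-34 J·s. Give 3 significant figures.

6.44e-101

atomic unit of pressure: P_au = E_h/a₀³ = m_e⁴e¹⁰/((4πε₀)⁵ℏ⁸) = 3.01e13 Pa
Planck pressure: p_P = c⁷/(ℏG²) = 4.68e113 Pa
ratio = 3.01e13 / 4.68e113 = 6.44e-101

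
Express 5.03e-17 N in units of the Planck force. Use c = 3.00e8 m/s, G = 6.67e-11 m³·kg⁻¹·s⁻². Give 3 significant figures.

4.14e-61

Planck force: F_P = c⁴/G = 1.21e44 N.
5.03e-17 / 1.21e44 = 4.14e-61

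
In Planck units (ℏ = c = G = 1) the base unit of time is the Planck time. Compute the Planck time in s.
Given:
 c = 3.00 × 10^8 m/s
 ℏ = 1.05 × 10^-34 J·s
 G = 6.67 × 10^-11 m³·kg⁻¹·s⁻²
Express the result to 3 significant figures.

5.37 × 10^-44 s

t_P = √(ℏG/c⁵)
  = √(2.88 × 10^-87)
  = 5.37 × 10^-44 s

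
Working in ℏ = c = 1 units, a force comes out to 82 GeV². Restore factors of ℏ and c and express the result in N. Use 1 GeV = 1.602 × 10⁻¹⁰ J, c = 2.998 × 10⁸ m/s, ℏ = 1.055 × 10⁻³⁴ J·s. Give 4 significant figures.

Force is [E]/[L] = [E]²/(ℏc); restore (ℏc)⁻¹.
1 GeV² → 1/(ℏc) × (1 GeV in J)² = 8.114 × 10⁵ N.
Result: 82 × 8.114 × 10⁵ = 6.654 × 10⁷ N.

6.654 × 10⁷ N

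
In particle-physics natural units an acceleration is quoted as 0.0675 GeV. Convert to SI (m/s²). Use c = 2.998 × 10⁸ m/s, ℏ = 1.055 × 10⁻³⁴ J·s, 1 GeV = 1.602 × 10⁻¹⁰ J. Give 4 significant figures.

Acceleration is [L]/[T]² = c·[E]/ℏ.
1 GeV → c/ℏ × (1 GeV in J) = 4.552 × 10³² m/s².
Result: 0.0675 × 4.552 × 10³² = 3.073 × 10³¹ m/s².

3.073 × 10³¹ m/s²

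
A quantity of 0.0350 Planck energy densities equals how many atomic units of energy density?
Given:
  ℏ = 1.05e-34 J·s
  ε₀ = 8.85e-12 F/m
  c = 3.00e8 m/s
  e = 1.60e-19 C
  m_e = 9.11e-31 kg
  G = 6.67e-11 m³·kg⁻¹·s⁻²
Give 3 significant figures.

5.44e98

Planck energy density: u_P = c⁷/(ℏG²) = 4.68e113 J/m³
atomic unit of energy density: u_au = E_h/a₀³ = m_e⁴e¹⁰/((4πε₀)⁵ℏ⁸) = 3.01e13 J/m³
0.0350 × 4.68e113 / 3.01e13 = 5.44e98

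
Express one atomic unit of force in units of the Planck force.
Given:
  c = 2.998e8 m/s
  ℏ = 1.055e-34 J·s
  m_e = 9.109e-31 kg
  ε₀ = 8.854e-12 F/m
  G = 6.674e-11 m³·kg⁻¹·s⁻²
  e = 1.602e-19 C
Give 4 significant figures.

atomic unit of force: F_au = E_h/a₀ = m_e²e⁶/((4πε₀)³ℏ⁴) = 8.220e-8 N
Planck force: F_P = c⁴/G = 1.210e44 N
ratio = 8.220e-8 / 1.210e44 = 6.791e-52

6.791e-52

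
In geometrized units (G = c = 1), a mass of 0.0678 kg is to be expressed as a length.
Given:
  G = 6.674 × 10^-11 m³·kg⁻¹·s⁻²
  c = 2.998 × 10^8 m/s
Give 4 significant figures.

In G = c = 1 units mass has dimensions of length; the conversion factor is G/c².
0.0678 kg × (G/c²) = 5.034 × 10^-29 m

5.034 × 10^-29 m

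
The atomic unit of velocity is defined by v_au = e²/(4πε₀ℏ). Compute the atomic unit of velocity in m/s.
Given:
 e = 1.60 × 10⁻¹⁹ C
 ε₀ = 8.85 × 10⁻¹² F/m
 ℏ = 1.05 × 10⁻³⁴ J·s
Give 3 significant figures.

v_au = e²/(4πε₀ℏ)
  = 2.56 × 10⁻³⁸ / 1.17 × 10⁻⁴⁴
  = 2.19 × 10⁶ m/s

2.19 × 10⁶ m/s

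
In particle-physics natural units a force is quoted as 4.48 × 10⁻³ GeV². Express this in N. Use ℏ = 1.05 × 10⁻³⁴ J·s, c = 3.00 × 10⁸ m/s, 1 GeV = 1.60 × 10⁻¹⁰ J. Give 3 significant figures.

Force is [E]/[L] = [E]²/(ℏc); restore (ℏc)⁻¹.
1 GeV² → 1/(ℏc) × (1 GeV in J)² = 8.13 × 10⁵ N.
Result: 4.48 × 10⁻³ × 8.13 × 10⁵ = 3.64 × 10³ N.

3.64 × 10³ N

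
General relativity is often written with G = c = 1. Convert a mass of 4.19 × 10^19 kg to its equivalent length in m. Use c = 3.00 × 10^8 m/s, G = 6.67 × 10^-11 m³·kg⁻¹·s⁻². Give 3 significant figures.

3.11 × 10^-8 m

In G = c = 1 units mass has dimensions of length; the conversion factor is G/c².
4.19 × 10^19 kg × (G/c²) = 3.11 × 10^-8 m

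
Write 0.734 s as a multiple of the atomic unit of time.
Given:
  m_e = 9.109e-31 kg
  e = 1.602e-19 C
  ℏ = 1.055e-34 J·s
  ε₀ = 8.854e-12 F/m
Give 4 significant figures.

atomic unit of time: τ_au = (4πε₀)²ℏ³/(m_e e⁴) = 2.423e-17 s.
0.734 / 2.423e-17 = 3.029e16

3.029e16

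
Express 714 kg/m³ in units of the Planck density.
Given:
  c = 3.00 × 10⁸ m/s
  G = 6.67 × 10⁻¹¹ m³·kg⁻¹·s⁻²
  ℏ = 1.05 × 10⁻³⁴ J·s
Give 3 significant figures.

1.37 × 10⁻⁹⁴

Planck density: ρ_P = c⁵/(ℏG²) = 5.20 × 10⁹⁶ kg/m³.
714 / 5.20 × 10⁹⁶ = 1.37 × 10⁻⁹⁴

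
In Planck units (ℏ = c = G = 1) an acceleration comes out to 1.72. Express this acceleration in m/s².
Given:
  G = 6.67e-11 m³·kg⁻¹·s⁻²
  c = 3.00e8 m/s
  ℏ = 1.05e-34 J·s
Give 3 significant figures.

One Planck acceleration: a_P = √(c⁷/(ℏG)) = 5.59e51 m/s².
1.72 × 5.59e51 m/s² = 9.61e51 m/s²

9.61e51 m/s²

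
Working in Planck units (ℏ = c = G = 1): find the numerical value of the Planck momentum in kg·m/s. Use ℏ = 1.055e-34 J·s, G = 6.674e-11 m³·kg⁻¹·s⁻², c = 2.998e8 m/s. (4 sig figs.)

The unique combination of the constants set to 1 with dimensions of momentum is p_P = √(ℏc³/G).
  = √(42.60)
  = 6.527 kg·m/s

6.527 kg·m/s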